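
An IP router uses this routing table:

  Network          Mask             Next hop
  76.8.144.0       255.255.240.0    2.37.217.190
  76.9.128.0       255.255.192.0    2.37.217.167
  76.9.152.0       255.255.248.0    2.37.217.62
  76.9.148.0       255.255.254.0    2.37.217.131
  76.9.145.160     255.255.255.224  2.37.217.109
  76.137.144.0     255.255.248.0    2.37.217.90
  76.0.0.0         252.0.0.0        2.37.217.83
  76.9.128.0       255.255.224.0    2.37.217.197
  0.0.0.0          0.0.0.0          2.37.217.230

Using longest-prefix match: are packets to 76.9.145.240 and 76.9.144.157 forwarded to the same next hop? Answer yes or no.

yes

76.9.145.240: longest match 76.9.128.0/19 -> 2.37.217.197
76.9.144.157: longest match 76.9.128.0/19 -> 2.37.217.197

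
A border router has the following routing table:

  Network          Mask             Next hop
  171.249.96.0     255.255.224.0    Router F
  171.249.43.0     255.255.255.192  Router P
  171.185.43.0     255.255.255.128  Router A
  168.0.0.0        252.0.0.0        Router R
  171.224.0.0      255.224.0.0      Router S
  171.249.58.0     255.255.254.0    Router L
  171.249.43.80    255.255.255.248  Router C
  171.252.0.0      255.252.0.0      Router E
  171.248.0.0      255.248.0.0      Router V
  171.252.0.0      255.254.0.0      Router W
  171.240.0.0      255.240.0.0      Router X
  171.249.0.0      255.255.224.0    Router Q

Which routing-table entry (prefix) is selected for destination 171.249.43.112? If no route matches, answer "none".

Entries matching 171.249.43.112:
  168.0.0.0/6 (168.0.0.0 - 171.255.255.255)
  171.224.0.0/11 (171.224.0.0 - 171.255.255.255)
  171.240.0.0/12 (171.240.0.0 - 171.255.255.255)
  171.248.0.0/13 (171.248.0.0 - 171.255.255.255)
Most specific is 171.248.0.0/13.

171.248.0.0/13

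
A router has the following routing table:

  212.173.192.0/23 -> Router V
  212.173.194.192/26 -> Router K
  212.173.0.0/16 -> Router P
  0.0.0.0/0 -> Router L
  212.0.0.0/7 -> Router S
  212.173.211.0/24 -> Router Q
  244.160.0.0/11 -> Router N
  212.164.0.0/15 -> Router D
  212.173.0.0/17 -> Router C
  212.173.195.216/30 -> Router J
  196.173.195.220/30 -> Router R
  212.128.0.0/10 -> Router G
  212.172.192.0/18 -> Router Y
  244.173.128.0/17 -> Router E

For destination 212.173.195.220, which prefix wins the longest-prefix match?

Entries matching 212.173.195.220:
  0.0.0.0/0 (default, matches everything)
  212.0.0.0/7 (212.0.0.0 - 213.255.255.255)
  212.128.0.0/10 (212.128.0.0 - 212.191.255.255)
  212.173.0.0/16 (212.173.0.0 - 212.173.255.255)
Most specific is 212.173.0.0/16.

212.173.0.0/16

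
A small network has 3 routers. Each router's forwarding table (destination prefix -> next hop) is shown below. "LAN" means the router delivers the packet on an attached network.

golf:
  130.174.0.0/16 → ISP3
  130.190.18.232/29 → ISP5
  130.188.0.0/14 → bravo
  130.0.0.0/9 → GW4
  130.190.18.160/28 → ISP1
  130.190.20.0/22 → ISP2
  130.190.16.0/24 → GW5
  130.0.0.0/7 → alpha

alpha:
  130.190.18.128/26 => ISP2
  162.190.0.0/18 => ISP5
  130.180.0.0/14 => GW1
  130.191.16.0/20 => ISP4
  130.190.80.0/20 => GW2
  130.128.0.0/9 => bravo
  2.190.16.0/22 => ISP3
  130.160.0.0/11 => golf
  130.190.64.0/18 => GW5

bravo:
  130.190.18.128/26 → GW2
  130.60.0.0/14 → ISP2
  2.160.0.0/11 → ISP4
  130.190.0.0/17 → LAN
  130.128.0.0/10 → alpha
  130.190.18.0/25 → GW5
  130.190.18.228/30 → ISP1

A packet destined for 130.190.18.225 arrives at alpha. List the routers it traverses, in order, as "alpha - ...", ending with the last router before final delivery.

alpha - golf - bravo

At alpha: longest match for 130.190.18.225 is 130.160.0.0/11 -> golf
At golf: longest match for 130.190.18.225 is 130.188.0.0/14 -> bravo
At bravo: longest match for 130.190.18.225 is 130.190.0.0/17 -> LAN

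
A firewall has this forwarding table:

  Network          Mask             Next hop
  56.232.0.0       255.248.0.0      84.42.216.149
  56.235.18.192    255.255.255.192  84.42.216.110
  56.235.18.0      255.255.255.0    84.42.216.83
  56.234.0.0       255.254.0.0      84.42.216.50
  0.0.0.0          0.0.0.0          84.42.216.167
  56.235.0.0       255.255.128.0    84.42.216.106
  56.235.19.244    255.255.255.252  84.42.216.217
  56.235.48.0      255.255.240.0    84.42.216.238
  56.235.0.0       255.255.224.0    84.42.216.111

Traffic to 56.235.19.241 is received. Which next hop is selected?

84.42.216.111

Routes whose prefix contains 56.235.19.241:
  0.0.0.0/0 (default, matches everything) -> 84.42.216.167
  56.232.0.0/13 (56.232.0.0 - 56.239.255.255) -> 84.42.216.149
  56.234.0.0/15 (56.234.0.0 - 56.235.255.255) -> 84.42.216.50
  56.235.0.0/17 (56.235.0.0 - 56.235.127.255) -> 84.42.216.106
  56.235.0.0/19 (56.235.0.0 - 56.235.31.255) -> 84.42.216.111
More-specific entries that do NOT match:
  56.235.19.244/30 (56.235.19.244 - 56.235.19.247) does not contain 56.235.19.241
  56.235.18.192/26 (56.235.18.192 - 56.235.18.255) does not contain 56.235.19.241
  56.235.18.0/24 (56.235.18.0 - 56.235.18.255) does not contain 56.235.19.241
  56.235.48.0/20 (56.235.48.0 - 56.235.63.255) does not contain 56.235.19.241
Longest matching prefix is /19 -> next hop 84.42.216.111.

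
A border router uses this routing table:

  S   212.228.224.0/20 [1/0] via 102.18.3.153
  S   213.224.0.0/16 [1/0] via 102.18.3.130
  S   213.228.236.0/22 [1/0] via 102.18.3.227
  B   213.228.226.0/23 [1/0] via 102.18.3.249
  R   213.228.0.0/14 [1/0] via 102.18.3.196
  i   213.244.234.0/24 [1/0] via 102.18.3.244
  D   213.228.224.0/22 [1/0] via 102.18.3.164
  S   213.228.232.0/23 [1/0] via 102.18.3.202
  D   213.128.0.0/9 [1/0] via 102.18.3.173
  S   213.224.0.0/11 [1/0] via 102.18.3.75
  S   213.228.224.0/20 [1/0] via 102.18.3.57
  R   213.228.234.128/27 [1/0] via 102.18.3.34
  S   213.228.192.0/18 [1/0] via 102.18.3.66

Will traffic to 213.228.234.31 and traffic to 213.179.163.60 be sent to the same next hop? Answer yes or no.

213.228.234.31: longest match 213.228.224.0/20 -> 102.18.3.57
213.179.163.60: longest match 213.128.0.0/9 -> 102.18.3.173

no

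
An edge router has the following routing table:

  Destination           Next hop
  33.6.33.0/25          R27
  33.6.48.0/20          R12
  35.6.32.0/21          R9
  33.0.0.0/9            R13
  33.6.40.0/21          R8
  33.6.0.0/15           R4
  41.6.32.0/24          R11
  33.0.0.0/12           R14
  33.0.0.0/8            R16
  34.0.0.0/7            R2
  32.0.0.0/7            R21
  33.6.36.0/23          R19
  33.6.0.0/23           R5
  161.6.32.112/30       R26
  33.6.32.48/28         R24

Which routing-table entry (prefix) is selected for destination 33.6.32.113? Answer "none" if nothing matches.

Entries matching 33.6.32.113:
  32.0.0.0/7 (32.0.0.0 - 33.255.255.255)
  33.0.0.0/8 (33.0.0.0 - 33.255.255.255)
  33.0.0.0/9 (33.0.0.0 - 33.127.255.255)
  33.0.0.0/12 (33.0.0.0 - 33.15.255.255)
  33.6.0.0/15 (33.6.0.0 - 33.7.255.255)
Most specific is 33.6.0.0/15.

33.6.0.0/15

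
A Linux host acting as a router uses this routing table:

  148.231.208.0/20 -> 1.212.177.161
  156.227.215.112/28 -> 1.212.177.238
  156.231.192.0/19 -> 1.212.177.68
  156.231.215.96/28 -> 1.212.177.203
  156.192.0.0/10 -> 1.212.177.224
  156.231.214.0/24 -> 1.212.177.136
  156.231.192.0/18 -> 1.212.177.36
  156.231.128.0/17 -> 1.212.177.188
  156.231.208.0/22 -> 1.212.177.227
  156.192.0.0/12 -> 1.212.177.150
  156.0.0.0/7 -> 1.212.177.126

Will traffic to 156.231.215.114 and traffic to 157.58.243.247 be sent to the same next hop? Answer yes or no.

no

156.231.215.114: longest match 156.231.192.0/19 -> 1.212.177.68
157.58.243.247: longest match 156.0.0.0/7 -> 1.212.177.126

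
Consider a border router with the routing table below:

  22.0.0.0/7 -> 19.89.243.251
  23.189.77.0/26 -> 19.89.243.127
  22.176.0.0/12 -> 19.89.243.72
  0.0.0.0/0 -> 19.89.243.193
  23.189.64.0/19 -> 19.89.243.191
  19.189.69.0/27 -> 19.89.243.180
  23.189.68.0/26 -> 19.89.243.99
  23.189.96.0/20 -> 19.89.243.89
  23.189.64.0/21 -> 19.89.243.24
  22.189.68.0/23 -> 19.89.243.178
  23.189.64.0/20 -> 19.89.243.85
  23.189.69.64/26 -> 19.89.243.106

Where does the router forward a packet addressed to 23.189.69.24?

Routes whose prefix contains 23.189.69.24:
  0.0.0.0/0 (default, matches everything) -> 19.89.243.193
  22.0.0.0/7 (22.0.0.0 - 23.255.255.255) -> 19.89.243.251
  23.189.64.0/19 (23.189.64.0 - 23.189.95.255) -> 19.89.243.191
  23.189.64.0/20 (23.189.64.0 - 23.189.79.255) -> 19.89.243.85
  23.189.64.0/21 (23.189.64.0 - 23.189.71.255) -> 19.89.243.24
More-specific entries that do NOT match:
  19.189.69.0/27 (19.189.69.0 - 19.189.69.31) does not contain 23.189.69.24
  23.189.77.0/26 (23.189.77.0 - 23.189.77.63) does not contain 23.189.69.24
  23.189.68.0/26 (23.189.68.0 - 23.189.68.63) does not contain 23.189.69.24
  23.189.69.64/26 (23.189.69.64 - 23.189.69.127) does not contain 23.189.69.24
  22.189.68.0/23 (22.189.68.0 - 22.189.69.255) does not contain 23.189.69.24
Longest matching prefix is /21 -> next hop 19.89.243.24.

19.89.243.24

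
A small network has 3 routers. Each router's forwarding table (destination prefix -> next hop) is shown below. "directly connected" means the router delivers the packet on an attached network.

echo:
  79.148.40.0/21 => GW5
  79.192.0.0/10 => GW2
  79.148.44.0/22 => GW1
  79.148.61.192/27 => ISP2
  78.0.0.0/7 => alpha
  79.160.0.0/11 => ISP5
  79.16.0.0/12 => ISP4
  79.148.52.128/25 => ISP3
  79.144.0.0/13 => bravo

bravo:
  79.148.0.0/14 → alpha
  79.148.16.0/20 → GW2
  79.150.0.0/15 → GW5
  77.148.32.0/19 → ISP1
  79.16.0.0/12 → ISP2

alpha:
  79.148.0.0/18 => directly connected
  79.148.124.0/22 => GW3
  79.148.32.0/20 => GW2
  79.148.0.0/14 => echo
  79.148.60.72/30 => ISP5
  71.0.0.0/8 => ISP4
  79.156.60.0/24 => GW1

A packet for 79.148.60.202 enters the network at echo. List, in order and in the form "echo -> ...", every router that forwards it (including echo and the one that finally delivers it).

echo -> bravo -> alpha

At echo: longest match for 79.148.60.202 is 79.144.0.0/13 -> bravo
At bravo: longest match for 79.148.60.202 is 79.148.0.0/14 -> alpha
At alpha: longest match for 79.148.60.202 is 79.148.0.0/18 -> directly connected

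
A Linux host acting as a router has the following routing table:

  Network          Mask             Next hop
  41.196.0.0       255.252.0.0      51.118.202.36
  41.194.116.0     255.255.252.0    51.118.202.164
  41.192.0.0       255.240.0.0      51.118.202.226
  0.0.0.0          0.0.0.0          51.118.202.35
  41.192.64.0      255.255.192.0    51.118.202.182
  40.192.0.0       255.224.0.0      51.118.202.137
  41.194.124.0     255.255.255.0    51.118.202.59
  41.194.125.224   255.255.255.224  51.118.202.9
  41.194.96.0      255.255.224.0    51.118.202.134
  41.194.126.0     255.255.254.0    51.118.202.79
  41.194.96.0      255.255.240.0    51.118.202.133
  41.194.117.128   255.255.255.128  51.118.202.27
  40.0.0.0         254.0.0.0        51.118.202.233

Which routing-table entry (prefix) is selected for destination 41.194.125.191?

Entries matching 41.194.125.191:
  0.0.0.0/0 (default, matches everything)
  40.0.0.0/7 (40.0.0.0 - 41.255.255.255)
  41.192.0.0/12 (41.192.0.0 - 41.207.255.255)
  41.194.96.0/19 (41.194.96.0 - 41.194.127.255)
Most specific is 41.194.96.0/19.

41.194.96.0/19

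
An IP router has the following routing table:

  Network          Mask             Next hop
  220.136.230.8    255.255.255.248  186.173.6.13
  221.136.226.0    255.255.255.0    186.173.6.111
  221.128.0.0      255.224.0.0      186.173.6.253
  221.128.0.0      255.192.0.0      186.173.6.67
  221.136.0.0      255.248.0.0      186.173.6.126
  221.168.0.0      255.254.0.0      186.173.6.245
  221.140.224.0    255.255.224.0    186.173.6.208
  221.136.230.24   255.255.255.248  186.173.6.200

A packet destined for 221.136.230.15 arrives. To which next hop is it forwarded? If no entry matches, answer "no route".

Routes whose prefix contains 221.136.230.15:
  221.128.0.0/10 (221.128.0.0 - 221.191.255.255) -> 186.173.6.67
  221.128.0.0/11 (221.128.0.0 - 221.159.255.255) -> 186.173.6.253
  221.136.0.0/13 (221.136.0.0 - 221.143.255.255) -> 186.173.6.126
More-specific entries that do NOT match:
  220.136.230.8/29 (220.136.230.8 - 220.136.230.15) does not contain 221.136.230.15
  221.136.230.24/29 (221.136.230.24 - 221.136.230.31) does not contain 221.136.230.15
  221.136.226.0/24 (221.136.226.0 - 221.136.226.255) does not contain 221.136.230.15
  221.140.224.0/19 (221.140.224.0 - 221.140.255.255) does not contain 221.136.230.15
  221.168.0.0/15 (221.168.0.0 - 221.169.255.255) does not contain 221.136.230.15
Longest matching prefix is /13 -> next hop 186.173.6.126.

186.173.6.126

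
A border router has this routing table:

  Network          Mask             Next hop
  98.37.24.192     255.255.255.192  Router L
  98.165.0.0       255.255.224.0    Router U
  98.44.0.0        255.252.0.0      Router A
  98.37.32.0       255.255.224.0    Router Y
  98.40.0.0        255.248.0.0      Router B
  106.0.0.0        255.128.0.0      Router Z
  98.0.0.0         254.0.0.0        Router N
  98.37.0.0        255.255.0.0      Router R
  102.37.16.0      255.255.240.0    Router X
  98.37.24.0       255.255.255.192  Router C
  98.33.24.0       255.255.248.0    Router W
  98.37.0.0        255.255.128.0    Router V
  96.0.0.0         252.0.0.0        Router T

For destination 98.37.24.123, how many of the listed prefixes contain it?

Prefixes containing 98.37.24.123:
  96.0.0.0/6 (96.0.0.0 - 99.255.255.255)
  98.0.0.0/7 (98.0.0.0 - 99.255.255.255)
  98.37.0.0/16 (98.37.0.0 - 98.37.255.255)
  98.37.0.0/17 (98.37.0.0 - 98.37.127.255)
Total matching entries: 4.

4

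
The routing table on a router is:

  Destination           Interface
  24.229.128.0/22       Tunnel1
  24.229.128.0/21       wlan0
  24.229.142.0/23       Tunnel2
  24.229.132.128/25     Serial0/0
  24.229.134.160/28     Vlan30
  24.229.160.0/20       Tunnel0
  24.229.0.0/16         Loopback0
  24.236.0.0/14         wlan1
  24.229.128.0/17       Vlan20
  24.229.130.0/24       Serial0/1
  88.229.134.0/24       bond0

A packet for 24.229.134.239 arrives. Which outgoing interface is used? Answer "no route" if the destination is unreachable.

wlan0

Routes whose prefix contains 24.229.134.239:
  24.229.0.0/16 (24.229.0.0 - 24.229.255.255) -> Loopback0
  24.229.128.0/17 (24.229.128.0 - 24.229.255.255) -> Vlan20
  24.229.128.0/21 (24.229.128.0 - 24.229.135.255) -> wlan0
More-specific entries that do NOT match:
  24.229.134.160/28 (24.229.134.160 - 24.229.134.175) does not contain 24.229.134.239
  24.229.132.128/25 (24.229.132.128 - 24.229.132.255) does not contain 24.229.134.239
  24.229.130.0/24 (24.229.130.0 - 24.229.130.255) does not contain 24.229.134.239
  88.229.134.0/24 (88.229.134.0 - 88.229.134.255) does not contain 24.229.134.239
  24.229.142.0/23 (24.229.142.0 - 24.229.143.255) does not contain 24.229.134.239
  24.229.128.0/22 (24.229.128.0 - 24.229.131.255) does not contain 24.229.134.239
Longest matching prefix is /21 -> interface wlan0.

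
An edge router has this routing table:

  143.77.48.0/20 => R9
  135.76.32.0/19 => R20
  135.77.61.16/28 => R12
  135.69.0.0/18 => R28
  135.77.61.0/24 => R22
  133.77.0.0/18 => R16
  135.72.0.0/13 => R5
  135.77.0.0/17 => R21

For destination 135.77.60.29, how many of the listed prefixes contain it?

Prefixes containing 135.77.60.29:
  135.72.0.0/13 (135.72.0.0 - 135.79.255.255)
  135.77.0.0/17 (135.77.0.0 - 135.77.127.255)
Total matching entries: 2.

2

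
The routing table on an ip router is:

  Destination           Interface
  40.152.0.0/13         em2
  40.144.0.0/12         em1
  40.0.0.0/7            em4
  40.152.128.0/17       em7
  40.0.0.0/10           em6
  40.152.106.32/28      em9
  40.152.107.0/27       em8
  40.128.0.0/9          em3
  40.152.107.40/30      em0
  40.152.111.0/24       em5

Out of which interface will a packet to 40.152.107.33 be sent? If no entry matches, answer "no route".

Routes whose prefix contains 40.152.107.33:
  40.0.0.0/7 (40.0.0.0 - 41.255.255.255) -> em4
  40.128.0.0/9 (40.128.0.0 - 40.255.255.255) -> em3
  40.144.0.0/12 (40.144.0.0 - 40.159.255.255) -> em1
  40.152.0.0/13 (40.152.0.0 - 40.159.255.255) -> em2
More-specific entries that do NOT match:
  40.152.107.40/30 (40.152.107.40 - 40.152.107.43) does not contain 40.152.107.33
  40.152.106.32/28 (40.152.106.32 - 40.152.106.47) does not contain 40.152.107.33
  40.152.107.0/27 (40.152.107.0 - 40.152.107.31) does not contain 40.152.107.33
  40.152.111.0/24 (40.152.111.0 - 40.152.111.255) does not contain 40.152.107.33
  40.152.128.0/17 (40.152.128.0 - 40.152.255.255) does not contain 40.152.107.33
Longest matching prefix is /13 -> interface em2.

em2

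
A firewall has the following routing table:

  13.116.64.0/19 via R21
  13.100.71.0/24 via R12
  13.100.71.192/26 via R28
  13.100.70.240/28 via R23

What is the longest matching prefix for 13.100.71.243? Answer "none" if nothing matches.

13.100.71.192/26

Entries matching 13.100.71.243:
  13.100.71.0/24 (13.100.71.0 - 13.100.71.255)
  13.100.71.192/26 (13.100.71.192 - 13.100.71.255)
Most specific is 13.100.71.192/26.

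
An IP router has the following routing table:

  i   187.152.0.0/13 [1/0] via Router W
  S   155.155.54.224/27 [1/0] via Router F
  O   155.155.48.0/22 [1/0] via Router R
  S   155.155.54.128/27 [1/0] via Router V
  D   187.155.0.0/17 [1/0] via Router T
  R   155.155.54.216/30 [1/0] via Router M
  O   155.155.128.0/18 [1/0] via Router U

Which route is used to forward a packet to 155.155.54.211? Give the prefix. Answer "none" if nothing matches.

none

155.155.54.211 is outside every listed prefix and there is no default route.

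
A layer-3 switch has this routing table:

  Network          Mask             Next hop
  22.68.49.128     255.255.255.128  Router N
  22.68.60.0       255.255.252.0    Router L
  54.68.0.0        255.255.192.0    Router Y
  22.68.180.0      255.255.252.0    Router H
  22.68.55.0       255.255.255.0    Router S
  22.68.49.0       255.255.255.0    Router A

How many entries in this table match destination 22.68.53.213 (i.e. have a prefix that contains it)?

No listed prefix contains 22.68.53.213.
Total matching entries: 0.

0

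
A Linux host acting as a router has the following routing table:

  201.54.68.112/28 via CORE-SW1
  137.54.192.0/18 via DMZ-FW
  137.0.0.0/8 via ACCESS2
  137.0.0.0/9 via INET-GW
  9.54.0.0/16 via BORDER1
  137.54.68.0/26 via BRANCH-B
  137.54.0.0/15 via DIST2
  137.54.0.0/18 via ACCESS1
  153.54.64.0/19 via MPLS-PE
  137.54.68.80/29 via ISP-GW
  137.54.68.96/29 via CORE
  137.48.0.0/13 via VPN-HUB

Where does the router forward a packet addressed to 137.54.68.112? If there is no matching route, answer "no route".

Routes whose prefix contains 137.54.68.112:
  137.0.0.0/8 (137.0.0.0 - 137.255.255.255) -> ACCESS2
  137.0.0.0/9 (137.0.0.0 - 137.127.255.255) -> INET-GW
  137.48.0.0/13 (137.48.0.0 - 137.55.255.255) -> VPN-HUB
  137.54.0.0/15 (137.54.0.0 - 137.55.255.255) -> DIST2
More-specific entries that do NOT match:
  137.54.68.80/29 (137.54.68.80 - 137.54.68.87) does not contain 137.54.68.112
  137.54.68.96/29 (137.54.68.96 - 137.54.68.103) does not contain 137.54.68.112
  201.54.68.112/28 (201.54.68.112 - 201.54.68.127) does not contain 137.54.68.112
  137.54.68.0/26 (137.54.68.0 - 137.54.68.63) does not contain 137.54.68.112
  153.54.64.0/19 (153.54.64.0 - 153.54.95.255) does not contain 137.54.68.112
  137.54.192.0/18 (137.54.192.0 - 137.54.255.255) does not contain 137.54.68.112
  137.54.0.0/18 (137.54.0.0 - 137.54.63.255) does not contain 137.54.68.112
  9.54.0.0/16 (9.54.0.0 - 9.54.255.255) does not contain 137.54.68.112
Longest matching prefix is /15 -> next hop DIST2.

DIST2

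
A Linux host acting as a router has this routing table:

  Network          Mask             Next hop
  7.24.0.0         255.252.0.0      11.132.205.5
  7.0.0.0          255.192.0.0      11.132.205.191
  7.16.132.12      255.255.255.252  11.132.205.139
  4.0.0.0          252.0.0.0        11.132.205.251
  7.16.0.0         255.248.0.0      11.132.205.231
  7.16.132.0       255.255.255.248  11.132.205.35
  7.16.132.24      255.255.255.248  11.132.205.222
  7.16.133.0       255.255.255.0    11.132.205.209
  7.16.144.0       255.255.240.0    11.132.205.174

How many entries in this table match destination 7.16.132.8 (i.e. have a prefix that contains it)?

3

Prefixes containing 7.16.132.8:
  4.0.0.0/6 (4.0.0.0 - 7.255.255.255)
  7.0.0.0/10 (7.0.0.0 - 7.63.255.255)
  7.16.0.0/13 (7.16.0.0 - 7.23.255.255)
Total matching entries: 3.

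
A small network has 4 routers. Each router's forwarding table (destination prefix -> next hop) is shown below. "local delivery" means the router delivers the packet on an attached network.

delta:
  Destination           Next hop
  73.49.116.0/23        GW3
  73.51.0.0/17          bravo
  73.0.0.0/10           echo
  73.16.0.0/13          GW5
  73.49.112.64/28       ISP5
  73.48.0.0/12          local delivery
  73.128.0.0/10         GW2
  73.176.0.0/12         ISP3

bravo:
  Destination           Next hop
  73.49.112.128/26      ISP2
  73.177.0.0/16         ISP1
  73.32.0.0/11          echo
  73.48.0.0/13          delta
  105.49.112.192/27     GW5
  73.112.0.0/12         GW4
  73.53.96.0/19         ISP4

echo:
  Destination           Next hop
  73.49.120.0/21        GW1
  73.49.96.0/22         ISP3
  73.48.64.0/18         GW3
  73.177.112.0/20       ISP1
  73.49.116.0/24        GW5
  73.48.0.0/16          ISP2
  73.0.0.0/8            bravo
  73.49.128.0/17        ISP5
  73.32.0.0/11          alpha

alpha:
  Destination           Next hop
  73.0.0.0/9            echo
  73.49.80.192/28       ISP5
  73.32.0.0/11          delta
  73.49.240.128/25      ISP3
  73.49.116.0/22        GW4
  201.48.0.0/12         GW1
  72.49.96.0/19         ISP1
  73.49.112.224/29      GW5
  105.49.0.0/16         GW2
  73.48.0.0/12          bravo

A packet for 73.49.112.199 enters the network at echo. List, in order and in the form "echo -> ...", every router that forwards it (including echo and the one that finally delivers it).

echo -> alpha -> bravo -> delta

At echo: longest match for 73.49.112.199 is 73.32.0.0/11 -> alpha
At alpha: longest match for 73.49.112.199 is 73.48.0.0/12 -> bravo
At bravo: longest match for 73.49.112.199 is 73.48.0.0/13 -> delta
At delta: longest match for 73.49.112.199 is 73.48.0.0/12 -> local delivery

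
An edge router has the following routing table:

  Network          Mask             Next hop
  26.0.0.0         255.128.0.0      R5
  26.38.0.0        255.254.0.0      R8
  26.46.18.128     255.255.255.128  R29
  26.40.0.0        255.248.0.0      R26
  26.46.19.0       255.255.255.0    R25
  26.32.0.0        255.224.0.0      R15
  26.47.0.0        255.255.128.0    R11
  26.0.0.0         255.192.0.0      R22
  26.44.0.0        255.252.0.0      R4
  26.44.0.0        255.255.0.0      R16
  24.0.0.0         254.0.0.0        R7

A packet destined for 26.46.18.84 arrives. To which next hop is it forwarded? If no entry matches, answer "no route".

R4

Routes whose prefix contains 26.46.18.84:
  26.0.0.0/9 (26.0.0.0 - 26.127.255.255) -> R5
  26.0.0.0/10 (26.0.0.0 - 26.63.255.255) -> R22
  26.32.0.0/11 (26.32.0.0 - 26.63.255.255) -> R15
  26.40.0.0/13 (26.40.0.0 - 26.47.255.255) -> R26
  26.44.0.0/14 (26.44.0.0 - 26.47.255.255) -> R4
More-specific entries that do NOT match:
  26.46.18.128/25 (26.46.18.128 - 26.46.18.255) does not contain 26.46.18.84
  26.46.19.0/24 (26.46.19.0 - 26.46.19.255) does not contain 26.46.18.84
  26.47.0.0/17 (26.47.0.0 - 26.47.127.255) does not contain 26.46.18.84
  26.44.0.0/16 (26.44.0.0 - 26.44.255.255) does not contain 26.46.18.84
  26.38.0.0/15 (26.38.0.0 - 26.39.255.255) does not contain 26.46.18.84
Longest matching prefix is /14 -> next hop R4.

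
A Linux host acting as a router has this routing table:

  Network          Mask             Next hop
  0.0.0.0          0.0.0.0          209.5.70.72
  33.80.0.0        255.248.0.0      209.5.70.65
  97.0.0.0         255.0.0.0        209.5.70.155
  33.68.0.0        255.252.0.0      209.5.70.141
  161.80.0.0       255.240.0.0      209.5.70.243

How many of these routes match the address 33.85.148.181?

2

Prefixes containing 33.85.148.181:
  0.0.0.0/0 (default, matches everything)
  33.80.0.0/13 (33.80.0.0 - 33.87.255.255)
Total matching entries: 2.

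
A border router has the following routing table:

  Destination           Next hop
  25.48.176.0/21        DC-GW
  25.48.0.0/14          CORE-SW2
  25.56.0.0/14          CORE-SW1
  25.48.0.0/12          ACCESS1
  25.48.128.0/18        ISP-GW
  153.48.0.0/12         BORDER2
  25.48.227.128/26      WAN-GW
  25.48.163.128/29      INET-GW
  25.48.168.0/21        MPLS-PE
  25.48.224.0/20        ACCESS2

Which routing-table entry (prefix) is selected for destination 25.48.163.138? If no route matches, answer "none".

25.48.128.0/18

Entries matching 25.48.163.138:
  25.48.0.0/12 (25.48.0.0 - 25.63.255.255)
  25.48.0.0/14 (25.48.0.0 - 25.51.255.255)
  25.48.128.0/18 (25.48.128.0 - 25.48.191.255)
Most specific is 25.48.128.0/18.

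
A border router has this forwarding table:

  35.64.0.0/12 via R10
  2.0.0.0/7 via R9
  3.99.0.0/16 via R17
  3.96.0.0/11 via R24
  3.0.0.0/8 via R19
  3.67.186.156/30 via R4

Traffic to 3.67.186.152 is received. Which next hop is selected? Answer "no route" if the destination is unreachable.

Routes whose prefix contains 3.67.186.152:
  2.0.0.0/7 (2.0.0.0 - 3.255.255.255) -> R9
  3.0.0.0/8 (3.0.0.0 - 3.255.255.255) -> R19
More-specific entries that do NOT match:
  3.67.186.156/30 (3.67.186.156 - 3.67.186.159) does not contain 3.67.186.152
  3.99.0.0/16 (3.99.0.0 - 3.99.255.255) does not contain 3.67.186.152
  35.64.0.0/12 (35.64.0.0 - 35.79.255.255) does not contain 3.67.186.152
  3.96.0.0/11 (3.96.0.0 - 3.127.255.255) does not contain 3.67.186.152
Longest matching prefix is /8 -> next hop R19.

R19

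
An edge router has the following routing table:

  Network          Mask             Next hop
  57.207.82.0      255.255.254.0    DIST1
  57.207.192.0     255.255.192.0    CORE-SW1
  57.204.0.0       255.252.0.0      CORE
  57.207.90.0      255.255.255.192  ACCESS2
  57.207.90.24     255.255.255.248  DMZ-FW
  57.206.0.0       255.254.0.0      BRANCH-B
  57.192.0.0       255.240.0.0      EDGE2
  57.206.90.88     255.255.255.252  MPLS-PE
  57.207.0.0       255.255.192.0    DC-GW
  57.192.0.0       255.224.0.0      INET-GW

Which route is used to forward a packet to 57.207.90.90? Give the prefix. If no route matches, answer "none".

57.206.0.0/15

Entries matching 57.207.90.90:
  57.192.0.0/11 (57.192.0.0 - 57.223.255.255)
  57.192.0.0/12 (57.192.0.0 - 57.207.255.255)
  57.204.0.0/14 (57.204.0.0 - 57.207.255.255)
  57.206.0.0/15 (57.206.0.0 - 57.207.255.255)
Most specific is 57.206.0.0/15.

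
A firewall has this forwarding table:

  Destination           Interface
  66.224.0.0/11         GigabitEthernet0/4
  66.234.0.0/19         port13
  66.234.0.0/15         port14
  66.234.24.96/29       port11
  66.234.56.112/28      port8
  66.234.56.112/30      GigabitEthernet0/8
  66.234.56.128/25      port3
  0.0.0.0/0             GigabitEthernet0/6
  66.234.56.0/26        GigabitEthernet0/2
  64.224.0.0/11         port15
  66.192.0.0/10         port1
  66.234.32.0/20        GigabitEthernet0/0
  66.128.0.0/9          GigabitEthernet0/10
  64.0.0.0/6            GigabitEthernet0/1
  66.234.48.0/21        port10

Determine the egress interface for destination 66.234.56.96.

port14

Routes whose prefix contains 66.234.56.96:
  0.0.0.0/0 (default, matches everything) -> GigabitEthernet0/6
  64.0.0.0/6 (64.0.0.0 - 67.255.255.255) -> GigabitEthernet0/1
  66.128.0.0/9 (66.128.0.0 - 66.255.255.255) -> GigabitEthernet0/10
  66.192.0.0/10 (66.192.0.0 - 66.255.255.255) -> port1
  66.224.0.0/11 (66.224.0.0 - 66.255.255.255) -> GigabitEthernet0/4
  66.234.0.0/15 (66.234.0.0 - 66.235.255.255) -> port14
More-specific entries that do NOT match:
  66.234.56.112/30 (66.234.56.112 - 66.234.56.115) does not contain 66.234.56.96
  66.234.24.96/29 (66.234.24.96 - 66.234.24.103) does not contain 66.234.56.96
  66.234.56.112/28 (66.234.56.112 - 66.234.56.127) does not contain 66.234.56.96
  66.234.56.0/26 (66.234.56.0 - 66.234.56.63) does not contain 66.234.56.96
  66.234.56.128/25 (66.234.56.128 - 66.234.56.255) does not contain 66.234.56.96
  66.234.48.0/21 (66.234.48.0 - 66.234.55.255) does not contain 66.234.56.96
  66.234.32.0/20 (66.234.32.0 - 66.234.47.255) does not contain 66.234.56.96
  66.234.0.0/19 (66.234.0.0 - 66.234.31.255) does not contain 66.234.56.96
Longest matching prefix is /15 -> interface port14.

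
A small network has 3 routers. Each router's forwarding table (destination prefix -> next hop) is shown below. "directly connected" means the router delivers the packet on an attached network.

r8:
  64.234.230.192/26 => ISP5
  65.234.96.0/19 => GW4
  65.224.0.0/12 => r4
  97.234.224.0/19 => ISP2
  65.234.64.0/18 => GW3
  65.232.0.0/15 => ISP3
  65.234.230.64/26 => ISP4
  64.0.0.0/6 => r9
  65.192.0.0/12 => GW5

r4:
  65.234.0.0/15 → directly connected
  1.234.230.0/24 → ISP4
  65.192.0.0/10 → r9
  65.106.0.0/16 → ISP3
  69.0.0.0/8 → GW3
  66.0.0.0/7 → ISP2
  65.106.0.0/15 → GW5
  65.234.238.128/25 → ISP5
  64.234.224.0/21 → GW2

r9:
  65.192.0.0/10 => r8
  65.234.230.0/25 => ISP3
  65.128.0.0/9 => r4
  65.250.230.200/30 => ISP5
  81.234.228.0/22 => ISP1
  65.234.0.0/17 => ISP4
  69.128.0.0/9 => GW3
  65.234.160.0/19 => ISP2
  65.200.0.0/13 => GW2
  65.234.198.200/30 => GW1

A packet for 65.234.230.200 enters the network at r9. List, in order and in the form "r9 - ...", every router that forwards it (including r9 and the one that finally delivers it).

r9 - r8 - r4

At r9: longest match for 65.234.230.200 is 65.192.0.0/10 -> r8
At r8: longest match for 65.234.230.200 is 65.224.0.0/12 -> r4
At r4: longest match for 65.234.230.200 is 65.234.0.0/15 -> directly connected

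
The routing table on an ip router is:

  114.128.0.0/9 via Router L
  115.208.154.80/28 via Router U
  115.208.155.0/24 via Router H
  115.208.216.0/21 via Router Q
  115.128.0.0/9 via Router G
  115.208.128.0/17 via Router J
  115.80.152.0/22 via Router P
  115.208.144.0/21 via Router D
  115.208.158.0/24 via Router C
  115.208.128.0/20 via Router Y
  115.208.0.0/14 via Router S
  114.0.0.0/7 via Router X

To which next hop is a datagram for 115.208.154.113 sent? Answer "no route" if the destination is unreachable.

Router J

Routes whose prefix contains 115.208.154.113:
  114.0.0.0/7 (114.0.0.0 - 115.255.255.255) -> Router X
  115.128.0.0/9 (115.128.0.0 - 115.255.255.255) -> Router G
  115.208.0.0/14 (115.208.0.0 - 115.211.255.255) -> Router S
  115.208.128.0/17 (115.208.128.0 - 115.208.255.255) -> Router J
More-specific entries that do NOT match:
  115.208.154.80/28 (115.208.154.80 - 115.208.154.95) does not contain 115.208.154.113
  115.208.155.0/24 (115.208.155.0 - 115.208.155.255) does not contain 115.208.154.113
  115.208.158.0/24 (115.208.158.0 - 115.208.158.255) does not contain 115.208.154.113
  115.80.152.0/22 (115.80.152.0 - 115.80.155.255) does not contain 115.208.154.113
  115.208.216.0/21 (115.208.216.0 - 115.208.223.255) does not contain 115.208.154.113
  115.208.144.0/21 (115.208.144.0 - 115.208.151.255) does not contain 115.208.154.113
  115.208.128.0/20 (115.208.128.0 - 115.208.143.255) does not contain 115.208.154.113
Longest matching prefix is /17 -> next hop Router J.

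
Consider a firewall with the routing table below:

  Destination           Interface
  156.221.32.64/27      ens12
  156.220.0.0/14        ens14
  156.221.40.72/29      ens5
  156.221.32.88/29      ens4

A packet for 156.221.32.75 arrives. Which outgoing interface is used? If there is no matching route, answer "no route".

Routes whose prefix contains 156.221.32.75:
  156.220.0.0/14 (156.220.0.0 - 156.223.255.255) -> ens14
  156.221.32.64/27 (156.221.32.64 - 156.221.32.95) -> ens12
More-specific entries that do NOT match:
  156.221.40.72/29 (156.221.40.72 - 156.221.40.79) does not contain 156.221.32.75
  156.221.32.88/29 (156.221.32.88 - 156.221.32.95) does not contain 156.221.32.75
Longest matching prefix is /27 -> interface ens12.

ens12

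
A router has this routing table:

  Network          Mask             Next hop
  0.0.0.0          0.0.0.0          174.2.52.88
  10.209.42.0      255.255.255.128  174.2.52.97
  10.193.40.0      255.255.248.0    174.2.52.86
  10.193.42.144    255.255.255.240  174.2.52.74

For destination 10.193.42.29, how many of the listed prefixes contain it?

2

Prefixes containing 10.193.42.29:
  0.0.0.0/0 (default, matches everything)
  10.193.40.0/21 (10.193.40.0 - 10.193.47.255)
Total matching entries: 2.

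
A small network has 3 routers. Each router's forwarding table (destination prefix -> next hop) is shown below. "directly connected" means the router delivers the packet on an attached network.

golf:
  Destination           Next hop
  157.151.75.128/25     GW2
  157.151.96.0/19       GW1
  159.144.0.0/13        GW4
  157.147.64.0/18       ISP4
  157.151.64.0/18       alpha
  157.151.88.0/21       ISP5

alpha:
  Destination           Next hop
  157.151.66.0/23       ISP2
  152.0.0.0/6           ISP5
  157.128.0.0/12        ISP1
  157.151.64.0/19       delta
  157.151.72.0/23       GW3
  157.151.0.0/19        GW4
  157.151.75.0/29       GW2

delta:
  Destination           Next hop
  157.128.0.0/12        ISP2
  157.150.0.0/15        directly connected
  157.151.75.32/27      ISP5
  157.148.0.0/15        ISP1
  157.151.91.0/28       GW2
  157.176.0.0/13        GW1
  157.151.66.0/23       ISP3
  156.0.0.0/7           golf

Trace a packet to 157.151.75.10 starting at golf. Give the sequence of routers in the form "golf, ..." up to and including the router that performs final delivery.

At golf: longest match for 157.151.75.10 is 157.151.64.0/18 -> alpha
At alpha: longest match for 157.151.75.10 is 157.151.64.0/19 -> delta
At delta: longest match for 157.151.75.10 is 157.150.0.0/15 -> directly connected

golf, alpha, delta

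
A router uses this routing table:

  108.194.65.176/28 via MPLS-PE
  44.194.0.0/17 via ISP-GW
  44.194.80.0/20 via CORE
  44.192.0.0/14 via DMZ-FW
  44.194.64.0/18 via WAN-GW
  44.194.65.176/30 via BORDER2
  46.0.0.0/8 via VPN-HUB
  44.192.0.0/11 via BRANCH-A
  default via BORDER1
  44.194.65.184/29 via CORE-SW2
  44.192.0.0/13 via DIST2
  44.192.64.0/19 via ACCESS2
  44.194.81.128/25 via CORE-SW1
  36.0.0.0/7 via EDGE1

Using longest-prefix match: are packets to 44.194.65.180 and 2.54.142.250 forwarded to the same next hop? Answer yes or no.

no

44.194.65.180: longest match 44.194.64.0/18 -> WAN-GW
2.54.142.250: longest match 0.0.0.0/0 -> BORDER1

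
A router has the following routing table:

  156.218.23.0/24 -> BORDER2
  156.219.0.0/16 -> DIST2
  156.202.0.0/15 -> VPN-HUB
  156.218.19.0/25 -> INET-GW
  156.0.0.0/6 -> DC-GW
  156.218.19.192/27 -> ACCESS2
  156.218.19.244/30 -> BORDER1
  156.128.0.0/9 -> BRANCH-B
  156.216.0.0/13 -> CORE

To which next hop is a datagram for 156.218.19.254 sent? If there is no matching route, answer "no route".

CORE

Routes whose prefix contains 156.218.19.254:
  156.0.0.0/6 (156.0.0.0 - 159.255.255.255) -> DC-GW
  156.128.0.0/9 (156.128.0.0 - 156.255.255.255) -> BRANCH-B
  156.216.0.0/13 (156.216.0.0 - 156.223.255.255) -> CORE
More-specific entries that do NOT match:
  156.218.19.244/30 (156.218.19.244 - 156.218.19.247) does not contain 156.218.19.254
  156.218.19.192/27 (156.218.19.192 - 156.218.19.223) does not contain 156.218.19.254
  156.218.19.0/25 (156.218.19.0 - 156.218.19.127) does not contain 156.218.19.254
  156.218.23.0/24 (156.218.23.0 - 156.218.23.255) does not contain 156.218.19.254
  156.219.0.0/16 (156.219.0.0 - 156.219.255.255) does not contain 156.218.19.254
  156.202.0.0/15 (156.202.0.0 - 156.203.255.255) does not contain 156.218.19.254
Longest matching prefix is /13 -> next hop CORE.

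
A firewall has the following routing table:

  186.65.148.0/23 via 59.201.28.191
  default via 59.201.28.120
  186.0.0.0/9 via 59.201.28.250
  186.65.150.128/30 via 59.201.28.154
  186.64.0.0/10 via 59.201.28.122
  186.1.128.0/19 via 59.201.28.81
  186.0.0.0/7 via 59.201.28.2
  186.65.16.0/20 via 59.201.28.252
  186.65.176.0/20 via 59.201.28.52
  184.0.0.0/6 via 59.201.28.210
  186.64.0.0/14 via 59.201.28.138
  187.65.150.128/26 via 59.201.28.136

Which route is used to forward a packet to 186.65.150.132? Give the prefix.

Entries matching 186.65.150.132:
  0.0.0.0/0 (default, matches everything)
  184.0.0.0/6 (184.0.0.0 - 187.255.255.255)
  186.0.0.0/7 (186.0.0.0 - 187.255.255.255)
  186.0.0.0/9 (186.0.0.0 - 186.127.255.255)
  186.64.0.0/10 (186.64.0.0 - 186.127.255.255)
  186.64.0.0/14 (186.64.0.0 - 186.67.255.255)
Most specific is 186.64.0.0/14.

186.64.0.0/14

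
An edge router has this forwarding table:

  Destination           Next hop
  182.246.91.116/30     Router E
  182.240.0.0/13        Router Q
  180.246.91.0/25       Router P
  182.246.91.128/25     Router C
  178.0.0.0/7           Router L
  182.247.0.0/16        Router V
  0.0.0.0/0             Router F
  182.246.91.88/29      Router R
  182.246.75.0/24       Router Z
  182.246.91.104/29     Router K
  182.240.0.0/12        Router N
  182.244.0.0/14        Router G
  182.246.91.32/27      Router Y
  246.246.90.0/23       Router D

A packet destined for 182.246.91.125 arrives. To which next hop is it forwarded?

Routes whose prefix contains 182.246.91.125:
  0.0.0.0/0 (default, matches everything) -> Router F
  182.240.0.0/12 (182.240.0.0 - 182.255.255.255) -> Router N
  182.240.0.0/13 (182.240.0.0 - 182.247.255.255) -> Router Q
  182.244.0.0/14 (182.244.0.0 - 182.247.255.255) -> Router G
More-specific entries that do NOT match:
  182.246.91.116/30 (182.246.91.116 - 182.246.91.119) does not contain 182.246.91.125
  182.246.91.88/29 (182.246.91.88 - 182.246.91.95) does not contain 182.246.91.125
  182.246.91.104/29 (182.246.91.104 - 182.246.91.111) does not contain 182.246.91.125
  182.246.91.32/27 (182.246.91.32 - 182.246.91.63) does not contain 182.246.91.125
  180.246.91.0/25 (180.246.91.0 - 180.246.91.127) does not contain 182.246.91.125
  182.246.91.128/25 (182.246.91.128 - 182.246.91.255) does not contain 182.246.91.125
  182.246.75.0/24 (182.246.75.0 - 182.246.75.255) does not contain 182.246.91.125
  246.246.90.0/23 (246.246.90.0 - 246.246.91.255) does not contain 182.246.91.125
  182.247.0.0/16 (182.247.0.0 - 182.247.255.255) does not contain 182.246.91.125
Longest matching prefix is /14 -> next hop Router G.

Router G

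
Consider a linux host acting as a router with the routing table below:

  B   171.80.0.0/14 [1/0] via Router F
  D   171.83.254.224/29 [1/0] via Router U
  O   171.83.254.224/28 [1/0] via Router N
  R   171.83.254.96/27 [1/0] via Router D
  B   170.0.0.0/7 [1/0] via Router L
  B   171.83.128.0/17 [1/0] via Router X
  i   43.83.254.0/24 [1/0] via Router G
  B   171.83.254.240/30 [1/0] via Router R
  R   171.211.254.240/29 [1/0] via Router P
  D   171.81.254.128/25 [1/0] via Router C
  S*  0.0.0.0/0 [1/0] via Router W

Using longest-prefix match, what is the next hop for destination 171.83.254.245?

Router X

Routes whose prefix contains 171.83.254.245:
  0.0.0.0/0 (default, matches everything) -> Router W
  170.0.0.0/7 (170.0.0.0 - 171.255.255.255) -> Router L
  171.80.0.0/14 (171.80.0.0 - 171.83.255.255) -> Router F
  171.83.128.0/17 (171.83.128.0 - 171.83.255.255) -> Router X
More-specific entries that do NOT match:
  171.83.254.240/30 (171.83.254.240 - 171.83.254.243) does not contain 171.83.254.245
  171.83.254.224/29 (171.83.254.224 - 171.83.254.231) does not contain 171.83.254.245
  171.211.254.240/29 (171.211.254.240 - 171.211.254.247) does not contain 171.83.254.245
  171.83.254.224/28 (171.83.254.224 - 171.83.254.239) does not contain 171.83.254.245
  171.83.254.96/27 (171.83.254.96 - 171.83.254.127) does not contain 171.83.254.245
  171.81.254.128/25 (171.81.254.128 - 171.81.254.255) does not contain 171.83.254.245
  43.83.254.0/24 (43.83.254.0 - 43.83.254.255) does not contain 171.83.254.245
Longest matching prefix is /17 -> next hop Router X.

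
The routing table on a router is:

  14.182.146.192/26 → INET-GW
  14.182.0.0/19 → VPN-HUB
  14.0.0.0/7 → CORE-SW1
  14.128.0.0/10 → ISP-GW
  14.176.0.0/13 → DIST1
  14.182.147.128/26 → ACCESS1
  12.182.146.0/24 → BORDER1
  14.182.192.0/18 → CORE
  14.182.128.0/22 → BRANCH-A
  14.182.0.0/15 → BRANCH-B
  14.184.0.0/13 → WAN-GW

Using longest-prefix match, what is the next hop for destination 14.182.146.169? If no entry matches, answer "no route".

Routes whose prefix contains 14.182.146.169:
  14.0.0.0/7 (14.0.0.0 - 15.255.255.255) -> CORE-SW1
  14.128.0.0/10 (14.128.0.0 - 14.191.255.255) -> ISP-GW
  14.176.0.0/13 (14.176.0.0 - 14.183.255.255) -> DIST1
  14.182.0.0/15 (14.182.0.0 - 14.183.255.255) -> BRANCH-B
More-specific entries that do NOT match:
  14.182.146.192/26 (14.182.146.192 - 14.182.146.255) does not contain 14.182.146.169
  14.182.147.128/26 (14.182.147.128 - 14.182.147.191) does not contain 14.182.146.169
  12.182.146.0/24 (12.182.146.0 - 12.182.146.255) does not contain 14.182.146.169
  14.182.128.0/22 (14.182.128.0 - 14.182.131.255) does not contain 14.182.146.169
  14.182.0.0/19 (14.182.0.0 - 14.182.31.255) does not contain 14.182.146.169
  14.182.192.0/18 (14.182.192.0 - 14.182.255.255) does not contain 14.182.146.169
Longest matching prefix is /15 -> next hop BRANCH-B.

BRANCH-B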